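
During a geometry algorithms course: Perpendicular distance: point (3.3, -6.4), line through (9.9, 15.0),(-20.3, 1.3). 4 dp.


|cross product| = 555.86
|line direction| = sqrt(1099.73) = 33.1622
Distance = 555.86/sqrt(1099.73) = 16.7619

16.7619


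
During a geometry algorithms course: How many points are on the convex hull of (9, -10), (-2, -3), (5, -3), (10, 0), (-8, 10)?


Convex hull vertices (CCW): (-8, 10), (-2, -3), (9, -10), (10, 0)
Count = 4

4


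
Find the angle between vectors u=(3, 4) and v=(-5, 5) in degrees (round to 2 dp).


u.v = 5, |u| = sqrt(25) = 5, |v| = sqrt(50) = 7.0711
cos(theta) = u.v/(|u||v|) = 5/sqrt(1250) = 0.141421
theta = acos(0.141421) = 81.87 degrees

81.87 degrees


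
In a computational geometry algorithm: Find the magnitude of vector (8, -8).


|u| = sqrt(8^2 + (-8)^2) = sqrt(128) = 11.3137

11.3137


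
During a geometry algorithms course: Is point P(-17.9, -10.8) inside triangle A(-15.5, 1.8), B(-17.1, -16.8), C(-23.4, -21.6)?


Cross products: AB x AP = -24.48, BC x BP = -41.64, CA x CP = -43.38
All same sign? yes

Yes, inside


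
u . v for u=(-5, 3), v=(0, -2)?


u . v = u_x*v_x + u_y*v_y = (-5)*0 + 3*(-2)
= 0 + (-6) = -6

-6


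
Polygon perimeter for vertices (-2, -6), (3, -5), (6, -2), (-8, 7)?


Sides: (-2, -6)->(3, -5): sqrt(26) = 5.09902, (3, -5)->(6, -2): sqrt(18) = 4.242641, (6, -2)->(-8, 7): sqrt(277) = 16.643317, (-8, 7)->(-2, -6): sqrt(205) = 14.317821
Sum = 40.302799
Perimeter = 40.3028

40.3028


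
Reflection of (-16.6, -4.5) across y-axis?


Reflection over y-axis: (x,y) -> (-x,y)
(-16.6, -4.5) -> (16.6, -4.5)

(16.6, -4.5)


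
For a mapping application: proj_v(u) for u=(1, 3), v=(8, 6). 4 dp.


u.v = 26, |v| = sqrt(100) = 10
Scalar projection = u.v / |v| = 26 / sqrt(100) = 2.6

2.6


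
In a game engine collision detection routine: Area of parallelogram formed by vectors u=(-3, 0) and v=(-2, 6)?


|u x v| = |(-3)*6 - 0*(-2)|
= |(-18) - 0| = 18

18


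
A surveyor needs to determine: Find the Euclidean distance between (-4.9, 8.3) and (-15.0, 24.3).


dx=-10.1, dy=16
d^2 = (-10.1)^2 + 16^2 = 358.01
d = sqrt(358.01) = 18.9212

18.9212


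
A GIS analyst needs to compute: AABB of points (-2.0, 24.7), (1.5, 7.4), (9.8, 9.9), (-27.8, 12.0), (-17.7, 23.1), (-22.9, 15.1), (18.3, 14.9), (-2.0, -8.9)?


x range: [-27.8, 18.3]
y range: [-8.9, 24.7]
Bounding box: (-27.8,-8.9) to (18.3,24.7)

(-27.8,-8.9) to (18.3,24.7)


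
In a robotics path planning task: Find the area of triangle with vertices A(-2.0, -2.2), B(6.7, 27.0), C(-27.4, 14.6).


Area = |x_A(y_B-y_C) + x_B(y_C-y_A) + x_C(y_A-y_B)|/2
= |(-24.8) + 112.56 + 800.08|/2
= 887.84/2 = 443.92

443.92


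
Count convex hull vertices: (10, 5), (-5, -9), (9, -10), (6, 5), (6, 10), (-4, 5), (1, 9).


Convex hull vertices (CCW): (-5, -9), (9, -10), (10, 5), (6, 10), (1, 9), (-4, 5)
Count = 6

6


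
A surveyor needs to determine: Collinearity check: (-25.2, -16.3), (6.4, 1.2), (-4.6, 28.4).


Cross product: (6.4-(-25.2))*(28.4-(-16.3)) - (1.2-(-16.3))*((-4.6)-(-25.2))
= 1052.02

No, not collinear


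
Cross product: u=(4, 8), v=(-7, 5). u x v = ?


u x v = u_x*v_y - u_y*v_x = 4*5 - 8*(-7)
= 20 - (-56) = 76

76


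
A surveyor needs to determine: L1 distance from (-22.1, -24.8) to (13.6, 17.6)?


|(-22.1)-13.6| + |(-24.8)-17.6| = 35.7 + 42.4 = 78.1

78.1


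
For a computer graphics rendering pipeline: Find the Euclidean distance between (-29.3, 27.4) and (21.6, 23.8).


dx=50.9, dy=-3.6
d^2 = 50.9^2 + (-3.6)^2 = 2603.77
d = sqrt(2603.77) = 51.0271

51.0271


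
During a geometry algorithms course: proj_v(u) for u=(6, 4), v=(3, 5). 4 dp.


u.v = 38, |v| = sqrt(34) = 5.831
Scalar projection = u.v / |v| = 38 / sqrt(34) = 6.5169

6.5169


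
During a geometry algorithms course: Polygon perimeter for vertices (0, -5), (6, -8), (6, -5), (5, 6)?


Sides: (0, -5)->(6, -8): sqrt(45) = 6.708204, (6, -8)->(6, -5): sqrt(9) = 3, (6, -5)->(5, 6): sqrt(122) = 11.045361, (5, 6)->(0, -5): sqrt(146) = 12.083046
Sum = 32.836611
Perimeter = 32.8366

32.8366


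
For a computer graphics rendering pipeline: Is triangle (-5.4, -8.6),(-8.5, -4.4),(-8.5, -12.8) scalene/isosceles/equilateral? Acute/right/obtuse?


Side lengths squared: AB^2=27.25, BC^2=70.56, CA^2=27.25
Sorted: [27.25, 27.25, 70.56]
By sides: Isosceles, By angles: Obtuse

Isosceles, Obtuse


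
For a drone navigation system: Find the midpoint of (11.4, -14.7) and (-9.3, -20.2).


M = ((11.4+(-9.3))/2, ((-14.7)+(-20.2))/2)
= (1.05, -17.45)

(1.05, -17.45)


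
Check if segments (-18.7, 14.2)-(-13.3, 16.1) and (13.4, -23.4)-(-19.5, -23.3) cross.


Cross products: d1=-1233.83, d2=-1296.88, d3=-264.03, d4=-200.98
d1*d2 < 0 and d3*d4 < 0? no

No, they don't intersect


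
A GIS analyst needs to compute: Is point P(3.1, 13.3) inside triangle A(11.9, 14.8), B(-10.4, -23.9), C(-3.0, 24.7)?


Cross products: AB x AP = -307.11, BC x BP = -380.82, CA x CP = -109.47
All same sign? yes

Yes, inside


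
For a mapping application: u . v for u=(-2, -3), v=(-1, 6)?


u . v = u_x*v_x + u_y*v_y = (-2)*(-1) + (-3)*6
= 2 + (-18) = -16

-16


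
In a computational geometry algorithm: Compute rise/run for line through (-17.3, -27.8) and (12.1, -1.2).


slope = (y2-y1)/(x2-x1) = ((-1.2)-(-27.8))/(12.1-(-17.3)) = 26.6/29.4 = 0.9048

0.9048


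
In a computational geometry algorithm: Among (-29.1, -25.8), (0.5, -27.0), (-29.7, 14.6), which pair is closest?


d(P0,P1) = 29.6243, d(P0,P2) = 40.4045, d(P1,P2) = 51.4062
Closest: P0 and P1

Closest pair: (-29.1, -25.8) and (0.5, -27.0), distance = 29.6243


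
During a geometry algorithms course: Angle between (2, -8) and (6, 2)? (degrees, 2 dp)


u.v = -4, |u| = sqrt(68) = 8.2462, |v| = sqrt(40) = 6.3246
cos(theta) = u.v/(|u||v|) = -4/sqrt(2720) = -0.076696
theta = acos(-0.076696) = 94.4 degrees

94.4 degrees


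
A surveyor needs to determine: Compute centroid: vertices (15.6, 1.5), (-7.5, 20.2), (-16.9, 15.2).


Centroid = ((x_A+x_B+x_C)/3, (y_A+y_B+y_C)/3)
= ((15.6+(-7.5)+(-16.9))/3, (1.5+20.2+15.2)/3)
= (-2.9333, 12.3)

(-2.9333, 12.3)


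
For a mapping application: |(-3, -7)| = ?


|u| = sqrt((-3)^2 + (-7)^2) = sqrt(58) = 7.6158

7.6158


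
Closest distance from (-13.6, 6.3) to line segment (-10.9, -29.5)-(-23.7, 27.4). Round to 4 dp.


Project P onto AB: t = 0.609 (clamped to [0,1])
Closest point on segment: (-18.6956, 5.1537)
Distance: 5.2229

5.2229


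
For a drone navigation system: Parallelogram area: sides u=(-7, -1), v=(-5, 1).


|u x v| = |(-7)*1 - (-1)*(-5)|
= |(-7) - 5| = 12

12


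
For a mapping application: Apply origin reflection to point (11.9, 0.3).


Reflection over origin: (x,y) -> (-x,-y)
(11.9, 0.3) -> (-11.9, -0.3)

(-11.9, -0.3)


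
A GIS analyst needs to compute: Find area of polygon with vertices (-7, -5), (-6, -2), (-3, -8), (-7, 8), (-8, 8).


Shoelace sum: ((-7)*(-2) - (-6)*(-5)) + ((-6)*(-8) - (-3)*(-2)) + ((-3)*8 - (-7)*(-8)) + ((-7)*8 - (-8)*8) + ((-8)*(-5) - (-7)*8)
= 50
Area = |50|/2 = 25

25


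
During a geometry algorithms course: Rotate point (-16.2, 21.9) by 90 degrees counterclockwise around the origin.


90° CCW: (x,y) -> (-y, x)
(-16.2,21.9) -> (-21.9, -16.2)

(-21.9, -16.2)


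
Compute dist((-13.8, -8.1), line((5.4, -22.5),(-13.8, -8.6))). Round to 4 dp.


|cross product| = 9.6
|line direction| = sqrt(561.85) = 23.7034
Distance = 9.6/sqrt(561.85) = 0.405

0.405


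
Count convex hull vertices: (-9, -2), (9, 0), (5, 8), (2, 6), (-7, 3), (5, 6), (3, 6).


Convex hull vertices (CCW): (-9, -2), (9, 0), (5, 8), (-7, 3)
Count = 4

4


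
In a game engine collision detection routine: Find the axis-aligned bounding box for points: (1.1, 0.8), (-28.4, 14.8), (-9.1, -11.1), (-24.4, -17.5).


x range: [-28.4, 1.1]
y range: [-17.5, 14.8]
Bounding box: (-28.4,-17.5) to (1.1,14.8)

(-28.4,-17.5) to (1.1,14.8)


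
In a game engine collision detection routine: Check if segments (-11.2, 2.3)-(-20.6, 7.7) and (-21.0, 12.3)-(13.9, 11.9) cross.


Cross products: d1=-345.08, d2=-160.38, d3=-41.08, d4=-225.78
d1*d2 < 0 and d3*d4 < 0? no

No, they don't intersect


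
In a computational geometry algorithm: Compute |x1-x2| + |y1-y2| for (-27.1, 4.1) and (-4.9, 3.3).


|(-27.1)-(-4.9)| + |4.1-3.3| = 22.2 + 0.8 = 23

23


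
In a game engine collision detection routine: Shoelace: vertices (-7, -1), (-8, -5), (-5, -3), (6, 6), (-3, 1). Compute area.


Shoelace sum: ((-7)*(-5) - (-8)*(-1)) + ((-8)*(-3) - (-5)*(-5)) + ((-5)*6 - 6*(-3)) + (6*1 - (-3)*6) + ((-3)*(-1) - (-7)*1)
= 48
Area = |48|/2 = 24

24


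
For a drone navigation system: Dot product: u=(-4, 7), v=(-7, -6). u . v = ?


u . v = u_x*v_x + u_y*v_y = (-4)*(-7) + 7*(-6)
= 28 + (-42) = -14

-14


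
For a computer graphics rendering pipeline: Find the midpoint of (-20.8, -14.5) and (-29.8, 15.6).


M = (((-20.8)+(-29.8))/2, ((-14.5)+15.6)/2)
= (-25.3, 0.55)

(-25.3, 0.55)


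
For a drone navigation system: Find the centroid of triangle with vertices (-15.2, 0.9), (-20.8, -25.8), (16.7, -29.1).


Centroid = ((x_A+x_B+x_C)/3, (y_A+y_B+y_C)/3)
= (((-15.2)+(-20.8)+16.7)/3, (0.9+(-25.8)+(-29.1))/3)
= (-6.4333, -18)

(-6.4333, -18)


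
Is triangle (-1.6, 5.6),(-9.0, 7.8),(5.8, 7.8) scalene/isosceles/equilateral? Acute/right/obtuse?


Side lengths squared: AB^2=59.6, BC^2=219.04, CA^2=59.6
Sorted: [59.6, 59.6, 219.04]
By sides: Isosceles, By angles: Obtuse

Isosceles, Obtuse


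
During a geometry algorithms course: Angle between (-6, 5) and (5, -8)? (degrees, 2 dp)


u.v = -70, |u| = sqrt(61) = 7.8102, |v| = sqrt(89) = 9.434
cos(theta) = u.v/(|u||v|) = -70/sqrt(5429) = -0.950032
theta = acos(-0.950032) = 161.81 degrees

161.81 degrees


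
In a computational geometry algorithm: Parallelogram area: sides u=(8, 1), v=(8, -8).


|u x v| = |8*(-8) - 1*8|
= |(-64) - 8| = 72

72


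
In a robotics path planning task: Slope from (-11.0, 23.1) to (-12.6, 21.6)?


slope = (y2-y1)/(x2-x1) = (21.6-23.1)/((-12.6)-(-11)) = (-1.5)/(-1.6) = 0.9375

0.9375


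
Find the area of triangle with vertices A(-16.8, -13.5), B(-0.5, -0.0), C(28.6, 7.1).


Area = |x_A(y_B-y_C) + x_B(y_C-y_A) + x_C(y_A-y_B)|/2
= |119.28 + (-10.3) + (-386.1)|/2
= 277.12/2 = 138.56

138.56


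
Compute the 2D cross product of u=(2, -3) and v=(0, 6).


u x v = u_x*v_y - u_y*v_x = 2*6 - (-3)*0
= 12 - 0 = 12

12


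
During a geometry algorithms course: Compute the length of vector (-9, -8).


|u| = sqrt((-9)^2 + (-8)^2) = sqrt(145) = 12.0416

12.0416


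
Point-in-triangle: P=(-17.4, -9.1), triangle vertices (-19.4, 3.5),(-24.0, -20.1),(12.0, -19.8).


Cross products: AB x AP = 105.16, BC x BP = 394.02, CA x CP = 349.04
All same sign? yes

Yes, inside


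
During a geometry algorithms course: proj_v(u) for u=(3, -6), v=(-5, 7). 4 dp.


u.v = -57, |v| = sqrt(74) = 8.6023
Scalar projection = u.v / |v| = -57 / sqrt(74) = -6.6261

-6.6261


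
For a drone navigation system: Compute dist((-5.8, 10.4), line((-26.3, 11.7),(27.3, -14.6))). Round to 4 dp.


|cross product| = 469.47
|line direction| = sqrt(3564.65) = 59.7047
Distance = 469.47/sqrt(3564.65) = 7.8632

7.8632


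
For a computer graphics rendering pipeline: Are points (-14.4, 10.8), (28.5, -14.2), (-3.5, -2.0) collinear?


Cross product: (28.5-(-14.4))*((-2)-10.8) - ((-14.2)-10.8)*((-3.5)-(-14.4))
= -276.62

No, not collinear


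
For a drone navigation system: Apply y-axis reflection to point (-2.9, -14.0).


Reflection over y-axis: (x,y) -> (-x,y)
(-2.9, -14) -> (2.9, -14)

(2.9, -14)


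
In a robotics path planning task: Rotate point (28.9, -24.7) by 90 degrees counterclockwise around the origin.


90° CCW: (x,y) -> (-y, x)
(28.9,-24.7) -> (24.7, 28.9)

(24.7, 28.9)


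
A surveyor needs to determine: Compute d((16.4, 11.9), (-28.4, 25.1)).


dx=-44.8, dy=13.2
d^2 = (-44.8)^2 + 13.2^2 = 2181.28
d = sqrt(2181.28) = 46.7042

46.7042


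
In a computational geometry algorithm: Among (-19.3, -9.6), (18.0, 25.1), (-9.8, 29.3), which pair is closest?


d(P0,P1) = 50.9449, d(P0,P2) = 40.0432, d(P1,P2) = 28.1155
Closest: P1 and P2

Closest pair: (18.0, 25.1) and (-9.8, 29.3), distance = 28.1155


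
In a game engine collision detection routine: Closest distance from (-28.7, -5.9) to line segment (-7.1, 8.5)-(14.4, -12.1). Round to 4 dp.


Project P onto AB: t = 0 (clamped to [0,1])
Closest point on segment: (-7.1, 8.5)
Distance: 25.96

25.96


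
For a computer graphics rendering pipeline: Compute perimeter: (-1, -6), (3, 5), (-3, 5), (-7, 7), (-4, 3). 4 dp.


Sides: (-1, -6)->(3, 5): sqrt(137) = 11.7047, (3, 5)->(-3, 5): sqrt(36) = 6, (-3, 5)->(-7, 7): sqrt(20) = 4.472136, (-7, 7)->(-4, 3): sqrt(25) = 5, (-4, 3)->(-1, -6): sqrt(90) = 9.486833
Sum = 36.663669
Perimeter = 36.6637

36.6637


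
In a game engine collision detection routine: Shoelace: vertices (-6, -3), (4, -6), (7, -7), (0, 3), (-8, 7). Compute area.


Shoelace sum: ((-6)*(-6) - 4*(-3)) + (4*(-7) - 7*(-6)) + (7*3 - 0*(-7)) + (0*7 - (-8)*3) + ((-8)*(-3) - (-6)*7)
= 173
Area = |173|/2 = 86.5

86.5


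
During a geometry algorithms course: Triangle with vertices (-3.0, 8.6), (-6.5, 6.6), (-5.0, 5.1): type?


Side lengths squared: AB^2=16.25, BC^2=4.5, CA^2=16.25
Sorted: [4.5, 16.25, 16.25]
By sides: Isosceles, By angles: Acute

Isosceles, Acute


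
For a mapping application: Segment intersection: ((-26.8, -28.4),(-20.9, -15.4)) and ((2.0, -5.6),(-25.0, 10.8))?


Cross products: d1=1087.92, d2=640.16, d3=-239.88, d4=207.88
d1*d2 < 0 and d3*d4 < 0? no

No, they don't intersect


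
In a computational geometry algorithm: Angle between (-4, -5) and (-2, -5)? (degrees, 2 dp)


u.v = 33, |u| = sqrt(41) = 6.4031, |v| = sqrt(29) = 5.3852
cos(theta) = u.v/(|u||v|) = 33/sqrt(1189) = 0.957024
theta = acos(0.957024) = 16.86 degrees

16.86 degrees


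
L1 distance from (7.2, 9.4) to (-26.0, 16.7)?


|7.2-(-26)| + |9.4-16.7| = 33.2 + 7.3 = 40.5

40.5


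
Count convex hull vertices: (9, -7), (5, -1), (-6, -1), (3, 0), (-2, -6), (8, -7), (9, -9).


Convex hull vertices (CCW): (-6, -1), (-2, -6), (9, -9), (9, -7), (5, -1), (3, 0)
Count = 6

6


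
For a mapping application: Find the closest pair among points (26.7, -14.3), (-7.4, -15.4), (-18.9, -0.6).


d(P0,P1) = 34.1177, d(P0,P2) = 47.6135, d(P1,P2) = 18.7427
Closest: P1 and P2

Closest pair: (-7.4, -15.4) and (-18.9, -0.6), distance = 18.7427


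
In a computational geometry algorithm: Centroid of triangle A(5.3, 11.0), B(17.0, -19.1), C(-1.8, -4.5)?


Centroid = ((x_A+x_B+x_C)/3, (y_A+y_B+y_C)/3)
= ((5.3+17+(-1.8))/3, (11+(-19.1)+(-4.5))/3)
= (6.8333, -4.2)

(6.8333, -4.2)


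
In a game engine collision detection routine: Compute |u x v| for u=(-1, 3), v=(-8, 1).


|u x v| = |(-1)*1 - 3*(-8)|
= |(-1) - (-24)| = 23

23


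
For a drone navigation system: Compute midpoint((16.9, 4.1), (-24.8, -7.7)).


M = ((16.9+(-24.8))/2, (4.1+(-7.7))/2)
= (-3.95, -1.8)

(-3.95, -1.8)


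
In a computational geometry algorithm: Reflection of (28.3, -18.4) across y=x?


Reflection over y=x: (x,y) -> (y,x)
(28.3, -18.4) -> (-18.4, 28.3)

(-18.4, 28.3)


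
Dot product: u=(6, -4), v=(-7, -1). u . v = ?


u . v = u_x*v_x + u_y*v_y = 6*(-7) + (-4)*(-1)
= (-42) + 4 = -38

-38


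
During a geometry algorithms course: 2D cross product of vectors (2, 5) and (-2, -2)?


u x v = u_x*v_y - u_y*v_x = 2*(-2) - 5*(-2)
= (-4) - (-10) = 6

6


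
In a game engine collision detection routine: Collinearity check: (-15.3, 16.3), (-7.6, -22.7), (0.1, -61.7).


Cross product: ((-7.6)-(-15.3))*((-61.7)-16.3) - ((-22.7)-16.3)*(0.1-(-15.3))
= 0

Yes, collinear


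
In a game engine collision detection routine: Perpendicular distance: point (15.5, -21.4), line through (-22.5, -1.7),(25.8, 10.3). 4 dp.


|cross product| = 1407.51
|line direction| = sqrt(2476.89) = 49.7684
Distance = 1407.51/sqrt(2476.89) = 28.2812

28.2812


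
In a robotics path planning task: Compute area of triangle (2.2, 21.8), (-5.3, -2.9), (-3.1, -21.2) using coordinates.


Area = |x_A(y_B-y_C) + x_B(y_C-y_A) + x_C(y_A-y_B)|/2
= |40.26 + 227.9 + (-76.57)|/2
= 191.59/2 = 95.795

95.795


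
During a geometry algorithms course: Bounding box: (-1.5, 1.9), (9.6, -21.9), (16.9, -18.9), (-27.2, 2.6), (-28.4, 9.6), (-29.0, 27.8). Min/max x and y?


x range: [-29, 16.9]
y range: [-21.9, 27.8]
Bounding box: (-29,-21.9) to (16.9,27.8)

(-29,-21.9) to (16.9,27.8)


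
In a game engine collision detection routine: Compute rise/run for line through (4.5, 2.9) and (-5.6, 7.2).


slope = (y2-y1)/(x2-x1) = (7.2-2.9)/((-5.6)-4.5) = 4.3/(-10.1) = -0.4257

-0.4257


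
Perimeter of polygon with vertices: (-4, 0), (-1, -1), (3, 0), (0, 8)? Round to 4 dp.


Sides: (-4, 0)->(-1, -1): sqrt(10) = 3.162278, (-1, -1)->(3, 0): sqrt(17) = 4.123106, (3, 0)->(0, 8): sqrt(73) = 8.544004, (0, 8)->(-4, 0): sqrt(80) = 8.944272
Sum = 24.77366
Perimeter = 24.7737

24.7737


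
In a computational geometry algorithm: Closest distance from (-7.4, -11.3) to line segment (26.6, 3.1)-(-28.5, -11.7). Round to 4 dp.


Project P onto AB: t = 0.641 (clamped to [0,1])
Closest point on segment: (-8.7197, -6.3869)
Distance: 5.0872

5.0872


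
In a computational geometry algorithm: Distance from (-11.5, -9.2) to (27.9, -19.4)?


dx=39.4, dy=-10.2
d^2 = 39.4^2 + (-10.2)^2 = 1656.4
d = sqrt(1656.4) = 40.6989

40.6989


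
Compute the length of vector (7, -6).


|u| = sqrt(7^2 + (-6)^2) = sqrt(85) = 9.2195

9.2195


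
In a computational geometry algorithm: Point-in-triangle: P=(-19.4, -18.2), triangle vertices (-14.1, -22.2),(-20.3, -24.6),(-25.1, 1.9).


Cross products: AB x AP = -37.52, BC x BP = -54.57, CA x CP = -83.73
All same sign? yes

Yes, inside


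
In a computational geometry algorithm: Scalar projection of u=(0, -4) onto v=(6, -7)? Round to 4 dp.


u.v = 28, |v| = sqrt(85) = 9.2195
Scalar projection = u.v / |v| = 28 / sqrt(85) = 3.037

3.037


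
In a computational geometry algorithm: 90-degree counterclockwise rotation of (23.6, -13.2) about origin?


90° CCW: (x,y) -> (-y, x)
(23.6,-13.2) -> (13.2, 23.6)

(13.2, 23.6)


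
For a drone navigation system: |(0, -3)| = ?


|u| = sqrt(0^2 + (-3)^2) = sqrt(9) = 3

3


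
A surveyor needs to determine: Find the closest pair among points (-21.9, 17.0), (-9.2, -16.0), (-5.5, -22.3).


d(P0,P1) = 35.3594, d(P0,P2) = 42.5846, d(P1,P2) = 7.3062
Closest: P1 and P2

Closest pair: (-9.2, -16.0) and (-5.5, -22.3), distance = 7.3062


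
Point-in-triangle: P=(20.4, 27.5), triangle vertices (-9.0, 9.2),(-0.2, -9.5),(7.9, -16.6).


Cross products: AB x AP = 710.82, BC x BP = 445.96, CA x CP = -1067.79
All same sign? no

No, outside


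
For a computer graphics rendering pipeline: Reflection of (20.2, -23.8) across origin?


Reflection over origin: (x,y) -> (-x,-y)
(20.2, -23.8) -> (-20.2, 23.8)

(-20.2, 23.8)


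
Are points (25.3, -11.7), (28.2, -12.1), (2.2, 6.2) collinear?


Cross product: (28.2-25.3)*(6.2-(-11.7)) - ((-12.1)-(-11.7))*(2.2-25.3)
= 42.67

No, not collinear


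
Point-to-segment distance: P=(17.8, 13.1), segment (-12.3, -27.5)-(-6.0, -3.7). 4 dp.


Project P onto AB: t = 1 (clamped to [0,1])
Closest point on segment: (-6, -3.7)
Distance: 29.1321

29.1321


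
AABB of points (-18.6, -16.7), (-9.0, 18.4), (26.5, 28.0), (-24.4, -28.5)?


x range: [-24.4, 26.5]
y range: [-28.5, 28]
Bounding box: (-24.4,-28.5) to (26.5,28)

(-24.4,-28.5) to (26.5,28)


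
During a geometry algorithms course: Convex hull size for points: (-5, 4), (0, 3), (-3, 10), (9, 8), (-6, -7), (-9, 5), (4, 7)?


Convex hull vertices (CCW): (-9, 5), (-6, -7), (9, 8), (-3, 10)
Count = 4

4


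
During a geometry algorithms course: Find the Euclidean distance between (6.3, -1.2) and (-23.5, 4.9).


dx=-29.8, dy=6.1
d^2 = (-29.8)^2 + 6.1^2 = 925.25
d = sqrt(925.25) = 30.4179

30.4179


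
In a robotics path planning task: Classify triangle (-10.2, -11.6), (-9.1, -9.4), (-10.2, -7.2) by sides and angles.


Side lengths squared: AB^2=6.05, BC^2=6.05, CA^2=19.36
Sorted: [6.05, 6.05, 19.36]
By sides: Isosceles, By angles: Obtuse

Isosceles, Obtuse


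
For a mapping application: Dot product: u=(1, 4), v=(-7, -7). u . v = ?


u . v = u_x*v_x + u_y*v_y = 1*(-7) + 4*(-7)
= (-7) + (-28) = -35

-35


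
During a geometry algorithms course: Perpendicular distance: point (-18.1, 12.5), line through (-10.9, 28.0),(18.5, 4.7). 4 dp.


|cross product| = 623.46
|line direction| = sqrt(1407.25) = 37.5133
Distance = 623.46/sqrt(1407.25) = 16.6197

16.6197


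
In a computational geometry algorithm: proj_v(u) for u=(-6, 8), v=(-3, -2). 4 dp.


u.v = 2, |v| = sqrt(13) = 3.6056
Scalar projection = u.v / |v| = 2 / sqrt(13) = 0.5547

0.5547


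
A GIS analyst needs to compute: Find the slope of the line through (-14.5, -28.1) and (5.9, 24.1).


slope = (y2-y1)/(x2-x1) = (24.1-(-28.1))/(5.9-(-14.5)) = 52.2/20.4 = 2.5588

2.5588


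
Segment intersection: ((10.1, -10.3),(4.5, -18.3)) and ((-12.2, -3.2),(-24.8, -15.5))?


Cross products: d1=363.75, d2=395.67, d3=-218.16, d4=-250.08
d1*d2 < 0 and d3*d4 < 0? no

No, they don't intersect


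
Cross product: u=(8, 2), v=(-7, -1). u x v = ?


u x v = u_x*v_y - u_y*v_x = 8*(-1) - 2*(-7)
= (-8) - (-14) = 6

6


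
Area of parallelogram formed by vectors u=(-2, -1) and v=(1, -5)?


|u x v| = |(-2)*(-5) - (-1)*1|
= |10 - (-1)| = 11

11


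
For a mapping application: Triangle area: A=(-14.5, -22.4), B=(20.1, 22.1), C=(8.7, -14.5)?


Area = |x_A(y_B-y_C) + x_B(y_C-y_A) + x_C(y_A-y_B)|/2
= |(-530.7) + 158.79 + (-387.15)|/2
= 759.06/2 = 379.53

379.53


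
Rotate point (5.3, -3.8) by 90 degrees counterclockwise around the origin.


90° CCW: (x,y) -> (-y, x)
(5.3,-3.8) -> (3.8, 5.3)

(3.8, 5.3)


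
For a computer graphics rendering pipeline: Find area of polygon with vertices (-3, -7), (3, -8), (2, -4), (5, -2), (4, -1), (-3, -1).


Shoelace sum: ((-3)*(-8) - 3*(-7)) + (3*(-4) - 2*(-8)) + (2*(-2) - 5*(-4)) + (5*(-1) - 4*(-2)) + (4*(-1) - (-3)*(-1)) + ((-3)*(-7) - (-3)*(-1))
= 79
Area = |79|/2 = 39.5

39.5


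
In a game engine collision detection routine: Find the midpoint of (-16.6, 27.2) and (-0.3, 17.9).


M = (((-16.6)+(-0.3))/2, (27.2+17.9)/2)
= (-8.45, 22.55)

(-8.45, 22.55)


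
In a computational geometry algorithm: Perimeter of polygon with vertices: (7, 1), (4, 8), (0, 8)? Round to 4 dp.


Sides: (7, 1)->(4, 8): sqrt(58) = 7.615773, (4, 8)->(0, 8): sqrt(16) = 4, (0, 8)->(7, 1): sqrt(98) = 9.899495
Sum = 21.515268
Perimeter = 21.5153

21.5153


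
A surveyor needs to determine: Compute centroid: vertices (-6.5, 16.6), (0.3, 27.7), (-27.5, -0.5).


Centroid = ((x_A+x_B+x_C)/3, (y_A+y_B+y_C)/3)
= (((-6.5)+0.3+(-27.5))/3, (16.6+27.7+(-0.5))/3)
= (-11.2333, 14.6)

(-11.2333, 14.6)


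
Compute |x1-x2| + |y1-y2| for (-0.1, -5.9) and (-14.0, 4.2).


|(-0.1)-(-14)| + |(-5.9)-4.2| = 13.9 + 10.1 = 24

24


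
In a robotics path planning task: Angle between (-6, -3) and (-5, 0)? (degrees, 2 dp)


u.v = 30, |u| = sqrt(45) = 6.7082, |v| = sqrt(25) = 5
cos(theta) = u.v/(|u||v|) = 30/sqrt(1125) = 0.894427
theta = acos(0.894427) = 26.57 degrees

26.57 degrees


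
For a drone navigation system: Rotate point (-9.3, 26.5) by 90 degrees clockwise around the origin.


90° CW: (x,y) -> (y, -x)
(-9.3,26.5) -> (26.5, 9.3)

(26.5, 9.3)


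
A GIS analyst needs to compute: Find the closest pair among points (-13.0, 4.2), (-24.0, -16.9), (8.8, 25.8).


d(P0,P1) = 23.7952, d(P0,P2) = 30.6888, d(P1,P2) = 53.8436
Closest: P0 and P1

Closest pair: (-13.0, 4.2) and (-24.0, -16.9), distance = 23.7952


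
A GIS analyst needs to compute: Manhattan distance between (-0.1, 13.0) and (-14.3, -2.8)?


|(-0.1)-(-14.3)| + |13-(-2.8)| = 14.2 + 15.8 = 30

30


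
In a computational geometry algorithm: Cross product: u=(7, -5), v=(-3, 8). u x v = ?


u x v = u_x*v_y - u_y*v_x = 7*8 - (-5)*(-3)
= 56 - 15 = 41

41


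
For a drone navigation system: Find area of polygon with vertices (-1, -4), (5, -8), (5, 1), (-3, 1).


Shoelace sum: ((-1)*(-8) - 5*(-4)) + (5*1 - 5*(-8)) + (5*1 - (-3)*1) + ((-3)*(-4) - (-1)*1)
= 94
Area = |94|/2 = 47

47


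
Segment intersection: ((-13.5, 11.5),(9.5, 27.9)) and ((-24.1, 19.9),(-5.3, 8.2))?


Cross products: d1=-33.9, d2=543.52, d3=367.04, d4=-210.38
d1*d2 < 0 and d3*d4 < 0? yes

Yes, they intersect


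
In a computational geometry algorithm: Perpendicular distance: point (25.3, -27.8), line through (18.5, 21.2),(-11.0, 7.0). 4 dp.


|cross product| = 1542.06
|line direction| = sqrt(1071.89) = 32.7397
Distance = 1542.06/sqrt(1071.89) = 47.1006

47.1006


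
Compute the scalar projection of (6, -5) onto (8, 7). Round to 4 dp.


u.v = 13, |v| = sqrt(113) = 10.6301
Scalar projection = u.v / |v| = 13 / sqrt(113) = 1.2229

1.2229


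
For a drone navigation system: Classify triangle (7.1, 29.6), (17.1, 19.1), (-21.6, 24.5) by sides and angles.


Side lengths squared: AB^2=210.25, BC^2=1526.85, CA^2=849.7
Sorted: [210.25, 849.7, 1526.85]
By sides: Scalene, By angles: Obtuse

Scalene, Obtuse


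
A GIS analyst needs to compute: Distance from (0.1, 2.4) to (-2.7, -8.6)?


dx=-2.8, dy=-11
d^2 = (-2.8)^2 + (-11)^2 = 128.84
d = sqrt(128.84) = 11.3508

11.3508


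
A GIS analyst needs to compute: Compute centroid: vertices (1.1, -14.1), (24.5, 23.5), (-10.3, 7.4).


Centroid = ((x_A+x_B+x_C)/3, (y_A+y_B+y_C)/3)
= ((1.1+24.5+(-10.3))/3, ((-14.1)+23.5+7.4)/3)
= (5.1, 5.6)

(5.1, 5.6)


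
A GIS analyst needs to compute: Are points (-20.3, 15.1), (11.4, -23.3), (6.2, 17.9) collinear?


Cross product: (11.4-(-20.3))*(17.9-15.1) - ((-23.3)-15.1)*(6.2-(-20.3))
= 1106.36

No, not collinear


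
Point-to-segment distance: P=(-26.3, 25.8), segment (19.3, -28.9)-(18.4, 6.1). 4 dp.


Project P onto AB: t = 1 (clamped to [0,1])
Closest point on segment: (18.4, 6.1)
Distance: 48.8485

48.8485


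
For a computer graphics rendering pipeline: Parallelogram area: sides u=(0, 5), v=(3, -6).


|u x v| = |0*(-6) - 5*3|
= |0 - 15| = 15

15


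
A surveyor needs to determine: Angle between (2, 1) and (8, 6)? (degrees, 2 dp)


u.v = 22, |u| = sqrt(5) = 2.2361, |v| = sqrt(100) = 10
cos(theta) = u.v/(|u||v|) = 22/sqrt(500) = 0.98387
theta = acos(0.98387) = 10.3 degrees

10.3 degrees


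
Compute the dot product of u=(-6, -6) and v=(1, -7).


u . v = u_x*v_x + u_y*v_y = (-6)*1 + (-6)*(-7)
= (-6) + 42 = 36

36


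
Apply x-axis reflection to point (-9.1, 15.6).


Reflection over x-axis: (x,y) -> (x,-y)
(-9.1, 15.6) -> (-9.1, -15.6)

(-9.1, -15.6)


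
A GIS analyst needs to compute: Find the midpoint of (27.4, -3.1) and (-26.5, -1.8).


M = ((27.4+(-26.5))/2, ((-3.1)+(-1.8))/2)
= (0.45, -2.45)

(0.45, -2.45)


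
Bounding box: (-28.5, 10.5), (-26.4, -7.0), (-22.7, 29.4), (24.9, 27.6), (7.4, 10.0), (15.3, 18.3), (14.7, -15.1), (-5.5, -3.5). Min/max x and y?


x range: [-28.5, 24.9]
y range: [-15.1, 29.4]
Bounding box: (-28.5,-15.1) to (24.9,29.4)

(-28.5,-15.1) to (24.9,29.4)


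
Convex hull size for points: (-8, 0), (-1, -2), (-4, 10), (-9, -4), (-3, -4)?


Convex hull vertices (CCW): (-9, -4), (-3, -4), (-1, -2), (-4, 10), (-8, 0)
Count = 5

5


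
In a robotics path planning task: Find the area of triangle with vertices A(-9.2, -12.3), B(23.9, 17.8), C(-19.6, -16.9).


Area = |x_A(y_B-y_C) + x_B(y_C-y_A) + x_C(y_A-y_B)|/2
= |(-319.24) + (-109.94) + 589.96|/2
= 160.78/2 = 80.39

80.39


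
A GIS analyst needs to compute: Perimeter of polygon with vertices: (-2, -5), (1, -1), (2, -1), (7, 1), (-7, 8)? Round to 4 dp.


Sides: (-2, -5)->(1, -1): sqrt(25) = 5, (1, -1)->(2, -1): sqrt(1) = 1, (2, -1)->(7, 1): sqrt(29) = 5.385165, (7, 1)->(-7, 8): sqrt(245) = 15.652476, (-7, 8)->(-2, -5): sqrt(194) = 13.928388
Sum = 40.966029
Perimeter = 40.966

40.966


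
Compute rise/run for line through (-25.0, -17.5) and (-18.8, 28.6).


slope = (y2-y1)/(x2-x1) = (28.6-(-17.5))/((-18.8)-(-25)) = 46.1/6.2 = 7.4355

7.4355


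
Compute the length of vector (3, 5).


|u| = sqrt(3^2 + 5^2) = sqrt(34) = 5.831

5.831


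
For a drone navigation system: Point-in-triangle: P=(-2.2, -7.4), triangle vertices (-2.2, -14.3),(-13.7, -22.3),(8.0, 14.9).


Cross products: AB x AP = -79.35, BC x BP = -104.47, CA x CP = -70.38
All same sign? yes

Yes, inside


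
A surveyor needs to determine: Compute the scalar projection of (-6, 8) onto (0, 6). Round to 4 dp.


u.v = 48, |v| = sqrt(36) = 6
Scalar projection = u.v / |v| = 48 / sqrt(36) = 8

8


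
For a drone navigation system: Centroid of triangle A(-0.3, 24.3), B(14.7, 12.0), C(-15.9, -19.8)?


Centroid = ((x_A+x_B+x_C)/3, (y_A+y_B+y_C)/3)
= (((-0.3)+14.7+(-15.9))/3, (24.3+12+(-19.8))/3)
= (-0.5, 5.5)

(-0.5, 5.5)


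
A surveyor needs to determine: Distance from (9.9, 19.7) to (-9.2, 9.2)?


dx=-19.1, dy=-10.5
d^2 = (-19.1)^2 + (-10.5)^2 = 475.06
d = sqrt(475.06) = 21.7959

21.7959


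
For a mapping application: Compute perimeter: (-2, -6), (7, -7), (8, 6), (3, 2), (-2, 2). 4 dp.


Sides: (-2, -6)->(7, -7): sqrt(82) = 9.055385, (7, -7)->(8, 6): sqrt(170) = 13.038405, (8, 6)->(3, 2): sqrt(41) = 6.403124, (3, 2)->(-2, 2): sqrt(25) = 5, (-2, 2)->(-2, -6): sqrt(64) = 8
Sum = 41.496914
Perimeter = 41.4969

41.4969


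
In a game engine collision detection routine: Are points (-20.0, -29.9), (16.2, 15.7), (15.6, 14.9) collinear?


Cross product: (16.2-(-20))*(14.9-(-29.9)) - (15.7-(-29.9))*(15.6-(-20))
= -1.6

No, not collinear


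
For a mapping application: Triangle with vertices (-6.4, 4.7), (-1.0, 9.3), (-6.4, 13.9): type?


Side lengths squared: AB^2=50.32, BC^2=50.32, CA^2=84.64
Sorted: [50.32, 50.32, 84.64]
By sides: Isosceles, By angles: Acute

Isosceles, Acute


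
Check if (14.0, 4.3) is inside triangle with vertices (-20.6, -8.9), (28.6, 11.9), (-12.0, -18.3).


Cross products: AB x AP = -70.24, BC x BP = -132.36, CA x CP = -438.76
All same sign? yes

Yes, inside


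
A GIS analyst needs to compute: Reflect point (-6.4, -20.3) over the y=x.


Reflection over y=x: (x,y) -> (y,x)
(-6.4, -20.3) -> (-20.3, -6.4)

(-20.3, -6.4)


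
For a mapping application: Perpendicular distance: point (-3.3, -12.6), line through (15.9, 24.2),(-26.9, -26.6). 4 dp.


|cross product| = 599.68
|line direction| = sqrt(4412.48) = 66.4265
Distance = 599.68/sqrt(4412.48) = 9.0277

9.0277


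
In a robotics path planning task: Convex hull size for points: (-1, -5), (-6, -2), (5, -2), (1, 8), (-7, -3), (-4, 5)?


Convex hull vertices (CCW): (-7, -3), (-1, -5), (5, -2), (1, 8), (-4, 5)
Count = 5

5


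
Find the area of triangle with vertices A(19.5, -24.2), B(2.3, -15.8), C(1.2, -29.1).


Area = |x_A(y_B-y_C) + x_B(y_C-y_A) + x_C(y_A-y_B)|/2
= |259.35 + (-11.27) + (-10.08)|/2
= 238/2 = 119

119


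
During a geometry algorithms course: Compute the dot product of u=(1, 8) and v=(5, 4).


u . v = u_x*v_x + u_y*v_y = 1*5 + 8*4
= 5 + 32 = 37

37


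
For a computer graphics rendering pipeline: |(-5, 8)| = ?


|u| = sqrt((-5)^2 + 8^2) = sqrt(89) = 9.434

9.434


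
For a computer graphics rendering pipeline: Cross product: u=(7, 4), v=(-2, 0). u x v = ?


u x v = u_x*v_y - u_y*v_x = 7*0 - 4*(-2)
= 0 - (-8) = 8

8


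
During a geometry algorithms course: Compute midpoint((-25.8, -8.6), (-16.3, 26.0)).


M = (((-25.8)+(-16.3))/2, ((-8.6)+26)/2)
= (-21.05, 8.7)

(-21.05, 8.7)


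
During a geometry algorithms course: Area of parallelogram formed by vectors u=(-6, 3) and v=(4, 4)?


|u x v| = |(-6)*4 - 3*4|
= |(-24) - 12| = 36

36


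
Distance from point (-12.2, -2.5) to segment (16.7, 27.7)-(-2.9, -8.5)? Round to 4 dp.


Project P onto AB: t = 0.9794 (clamped to [0,1])
Closest point on segment: (-2.4961, -7.754)
Distance: 11.035

11.035


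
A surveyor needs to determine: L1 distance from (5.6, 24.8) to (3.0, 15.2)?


|5.6-3| + |24.8-15.2| = 2.6 + 9.6 = 12.2

12.2


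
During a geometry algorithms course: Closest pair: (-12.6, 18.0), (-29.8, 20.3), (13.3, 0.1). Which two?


d(P0,P1) = 17.3531, d(P0,P2) = 31.4836, d(P1,P2) = 47.5988
Closest: P0 and P1

Closest pair: (-12.6, 18.0) and (-29.8, 20.3), distance = 17.3531


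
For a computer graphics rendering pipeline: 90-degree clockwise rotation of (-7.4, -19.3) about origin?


90° CW: (x,y) -> (y, -x)
(-7.4,-19.3) -> (-19.3, 7.4)

(-19.3, 7.4)


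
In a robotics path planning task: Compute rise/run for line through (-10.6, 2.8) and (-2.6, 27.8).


slope = (y2-y1)/(x2-x1) = (27.8-2.8)/((-2.6)-(-10.6)) = 25/8 = 3.125

3.125


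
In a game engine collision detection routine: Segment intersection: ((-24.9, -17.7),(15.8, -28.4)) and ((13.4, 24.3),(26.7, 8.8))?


Cross products: d1=-1152.25, d2=-663.71, d3=2119.21, d4=1630.67
d1*d2 < 0 and d3*d4 < 0? no

No, they don't intersect


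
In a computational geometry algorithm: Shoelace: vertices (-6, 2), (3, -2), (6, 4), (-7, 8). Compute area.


Shoelace sum: ((-6)*(-2) - 3*2) + (3*4 - 6*(-2)) + (6*8 - (-7)*4) + ((-7)*2 - (-6)*8)
= 140
Area = |140|/2 = 70

70


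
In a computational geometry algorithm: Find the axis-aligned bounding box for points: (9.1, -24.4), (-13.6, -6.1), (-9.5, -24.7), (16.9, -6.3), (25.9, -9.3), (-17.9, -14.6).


x range: [-17.9, 25.9]
y range: [-24.7, -6.1]
Bounding box: (-17.9,-24.7) to (25.9,-6.1)

(-17.9,-24.7) to (25.9,-6.1)


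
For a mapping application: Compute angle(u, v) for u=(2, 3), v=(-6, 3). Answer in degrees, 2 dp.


u.v = -3, |u| = sqrt(13) = 3.6056, |v| = sqrt(45) = 6.7082
cos(theta) = u.v/(|u||v|) = -3/sqrt(585) = -0.124035
theta = acos(-0.124035) = 97.13 degrees

97.13 degrees


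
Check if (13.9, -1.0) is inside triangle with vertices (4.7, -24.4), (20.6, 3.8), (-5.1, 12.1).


Cross products: AB x AP = 112.62, BC x BP = 178.97, CA x CP = 565.12
All same sign? yes

Yes, inside


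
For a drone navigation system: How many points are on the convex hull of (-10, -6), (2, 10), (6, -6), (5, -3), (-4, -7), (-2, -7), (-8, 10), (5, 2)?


Convex hull vertices (CCW): (-10, -6), (-4, -7), (-2, -7), (6, -6), (5, 2), (2, 10), (-8, 10)
Count = 7

7


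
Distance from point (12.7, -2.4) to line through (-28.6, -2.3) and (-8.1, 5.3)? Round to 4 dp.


|cross product| = 315.93
|line direction| = sqrt(478.01) = 21.8634
Distance = 315.93/sqrt(478.01) = 14.4502

14.4502


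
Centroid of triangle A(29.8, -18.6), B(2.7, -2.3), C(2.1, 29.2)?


Centroid = ((x_A+x_B+x_C)/3, (y_A+y_B+y_C)/3)
= ((29.8+2.7+2.1)/3, ((-18.6)+(-2.3)+29.2)/3)
= (11.5333, 2.7667)

(11.5333, 2.7667)


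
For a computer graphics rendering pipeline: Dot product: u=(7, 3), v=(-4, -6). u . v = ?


u . v = u_x*v_x + u_y*v_y = 7*(-4) + 3*(-6)
= (-28) + (-18) = -46

-46


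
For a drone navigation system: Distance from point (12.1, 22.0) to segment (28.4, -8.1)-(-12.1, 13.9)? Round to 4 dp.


Project P onto AB: t = 0.6225 (clamped to [0,1])
Closest point on segment: (3.1887, 5.595)
Distance: 18.6691

18.6691


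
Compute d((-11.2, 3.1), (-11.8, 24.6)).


dx=-0.6, dy=21.5
d^2 = (-0.6)^2 + 21.5^2 = 462.61
d = sqrt(462.61) = 21.5084

21.5084


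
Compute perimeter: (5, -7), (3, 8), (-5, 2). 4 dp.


Sides: (5, -7)->(3, 8): sqrt(229) = 15.132746, (3, 8)->(-5, 2): sqrt(100) = 10, (-5, 2)->(5, -7): sqrt(181) = 13.453624
Sum = 38.58637
Perimeter = 38.5864

38.5864


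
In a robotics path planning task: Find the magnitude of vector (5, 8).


|u| = sqrt(5^2 + 8^2) = sqrt(89) = 9.434

9.434


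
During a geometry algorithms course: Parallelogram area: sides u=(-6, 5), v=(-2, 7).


|u x v| = |(-6)*7 - 5*(-2)|
= |(-42) - (-10)| = 32

32


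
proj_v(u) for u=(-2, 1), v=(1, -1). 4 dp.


u.v = -3, |v| = sqrt(2) = 1.4142
Scalar projection = u.v / |v| = -3 / sqrt(2) = -2.1213

-2.1213


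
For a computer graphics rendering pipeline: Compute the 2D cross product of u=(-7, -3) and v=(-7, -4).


u x v = u_x*v_y - u_y*v_x = (-7)*(-4) - (-3)*(-7)
= 28 - 21 = 7

7


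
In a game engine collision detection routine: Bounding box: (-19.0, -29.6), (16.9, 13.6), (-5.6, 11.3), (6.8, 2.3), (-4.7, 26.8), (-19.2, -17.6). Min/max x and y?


x range: [-19.2, 16.9]
y range: [-29.6, 26.8]
Bounding box: (-19.2,-29.6) to (16.9,26.8)

(-19.2,-29.6) to (16.9,26.8)


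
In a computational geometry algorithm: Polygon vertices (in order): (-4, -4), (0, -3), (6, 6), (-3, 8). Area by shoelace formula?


Shoelace sum: ((-4)*(-3) - 0*(-4)) + (0*6 - 6*(-3)) + (6*8 - (-3)*6) + ((-3)*(-4) - (-4)*8)
= 140
Area = |140|/2 = 70

70


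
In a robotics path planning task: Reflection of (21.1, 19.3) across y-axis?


Reflection over y-axis: (x,y) -> (-x,y)
(21.1, 19.3) -> (-21.1, 19.3)

(-21.1, 19.3)


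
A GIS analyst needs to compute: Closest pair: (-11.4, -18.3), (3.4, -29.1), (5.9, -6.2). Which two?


d(P0,P1) = 18.3216, d(P0,P2) = 21.1116, d(P1,P2) = 23.0361
Closest: P0 and P1

Closest pair: (-11.4, -18.3) and (3.4, -29.1), distance = 18.3216


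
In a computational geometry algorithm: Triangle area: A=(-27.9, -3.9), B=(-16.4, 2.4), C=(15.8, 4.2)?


Area = |x_A(y_B-y_C) + x_B(y_C-y_A) + x_C(y_A-y_B)|/2
= |50.22 + (-132.84) + (-99.54)|/2
= 182.16/2 = 91.08

91.08


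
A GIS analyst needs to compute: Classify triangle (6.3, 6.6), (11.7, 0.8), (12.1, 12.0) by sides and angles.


Side lengths squared: AB^2=62.8, BC^2=125.6, CA^2=62.8
Sorted: [62.8, 62.8, 125.6]
By sides: Isosceles, By angles: Right

Isosceles, Right


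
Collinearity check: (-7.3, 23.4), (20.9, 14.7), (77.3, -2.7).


Cross product: (20.9-(-7.3))*((-2.7)-23.4) - (14.7-23.4)*(77.3-(-7.3))
= 0

Yes, collinear


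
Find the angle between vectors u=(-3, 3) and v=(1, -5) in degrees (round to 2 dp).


u.v = -18, |u| = sqrt(18) = 4.2426, |v| = sqrt(26) = 5.099
cos(theta) = u.v/(|u||v|) = -18/sqrt(468) = -0.83205
theta = acos(-0.83205) = 146.31 degrees

146.31 degrees


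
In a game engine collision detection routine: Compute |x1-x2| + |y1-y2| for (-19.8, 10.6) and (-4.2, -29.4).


|(-19.8)-(-4.2)| + |10.6-(-29.4)| = 15.6 + 40 = 55.6

55.6


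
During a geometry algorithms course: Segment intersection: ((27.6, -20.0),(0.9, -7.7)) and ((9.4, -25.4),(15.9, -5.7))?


Cross products: d1=-323.44, d2=282.5, d3=368.04, d4=-237.9
d1*d2 < 0 and d3*d4 < 0? yes

Yes, they intersect


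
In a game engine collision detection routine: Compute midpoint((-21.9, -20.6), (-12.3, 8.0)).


M = (((-21.9)+(-12.3))/2, ((-20.6)+8)/2)
= (-17.1, -6.3)

(-17.1, -6.3)


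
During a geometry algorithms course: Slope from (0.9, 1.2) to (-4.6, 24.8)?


slope = (y2-y1)/(x2-x1) = (24.8-1.2)/((-4.6)-0.9) = 23.6/(-5.5) = -4.2909

-4.2909


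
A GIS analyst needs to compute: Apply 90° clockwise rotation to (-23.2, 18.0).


90° CW: (x,y) -> (y, -x)
(-23.2,18) -> (18, 23.2)

(18, 23.2)


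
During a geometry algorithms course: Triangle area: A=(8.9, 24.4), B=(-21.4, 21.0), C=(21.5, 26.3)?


Area = |x_A(y_B-y_C) + x_B(y_C-y_A) + x_C(y_A-y_B)|/2
= |(-47.17) + (-40.66) + 73.1|/2
= 14.73/2 = 7.365

7.365


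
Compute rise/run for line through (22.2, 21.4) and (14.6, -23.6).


slope = (y2-y1)/(x2-x1) = ((-23.6)-21.4)/(14.6-22.2) = (-45)/(-7.6) = 5.9211

5.9211


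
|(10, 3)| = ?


|u| = sqrt(10^2 + 3^2) = sqrt(109) = 10.4403

10.4403


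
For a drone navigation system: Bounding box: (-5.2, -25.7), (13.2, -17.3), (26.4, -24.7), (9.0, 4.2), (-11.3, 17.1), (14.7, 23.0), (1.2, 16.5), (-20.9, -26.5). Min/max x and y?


x range: [-20.9, 26.4]
y range: [-26.5, 23]
Bounding box: (-20.9,-26.5) to (26.4,23)

(-20.9,-26.5) to (26.4,23)
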